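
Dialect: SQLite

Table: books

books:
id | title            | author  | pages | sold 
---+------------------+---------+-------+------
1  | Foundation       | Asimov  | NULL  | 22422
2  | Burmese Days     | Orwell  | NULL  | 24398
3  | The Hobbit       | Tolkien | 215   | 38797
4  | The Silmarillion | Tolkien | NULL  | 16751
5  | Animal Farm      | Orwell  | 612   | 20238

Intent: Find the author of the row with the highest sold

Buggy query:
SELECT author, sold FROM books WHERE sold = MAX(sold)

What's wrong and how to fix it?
Bug: WHERE is evaluated per row; an aggregate over the whole table isn't defined there

Fix: Use a subquery: WHERE sold = (SELECT MAX(sold) FROM books)

Corrected query:
SELECT author, sold FROM books WHERE sold = (SELECT MAX(sold) FROM books)

Result:
author  | sold 
--------+------
Tolkien | 38797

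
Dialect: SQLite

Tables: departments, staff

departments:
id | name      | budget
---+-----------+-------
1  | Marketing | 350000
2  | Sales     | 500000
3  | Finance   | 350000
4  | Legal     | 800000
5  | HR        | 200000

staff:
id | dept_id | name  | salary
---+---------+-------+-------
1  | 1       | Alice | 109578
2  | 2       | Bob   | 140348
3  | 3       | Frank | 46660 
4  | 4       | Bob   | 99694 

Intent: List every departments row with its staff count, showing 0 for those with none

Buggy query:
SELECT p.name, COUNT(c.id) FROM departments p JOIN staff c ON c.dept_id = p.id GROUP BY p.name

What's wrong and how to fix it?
Bug: An inner join excludes parents with zero children

Fix: Switch to LEFT JOIN to retain unmatched parent rows

Corrected query:
SELECT p.name, COUNT(c.id) FROM departments p LEFT JOIN staff c ON c.dept_id = p.id GROUP BY p.name

Result:
name      | COUNT(c.id)
----------+------------
Finance   | 1          
HR        | 0          
Legal     | 1          
Marketing | 1          
Sales     | 1          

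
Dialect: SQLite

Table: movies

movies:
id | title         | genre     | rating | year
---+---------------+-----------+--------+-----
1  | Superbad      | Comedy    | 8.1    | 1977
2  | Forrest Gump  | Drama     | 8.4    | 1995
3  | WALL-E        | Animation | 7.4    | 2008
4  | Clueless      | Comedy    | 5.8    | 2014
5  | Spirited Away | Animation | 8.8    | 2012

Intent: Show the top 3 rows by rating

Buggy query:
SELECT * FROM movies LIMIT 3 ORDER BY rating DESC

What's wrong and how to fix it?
Bug: ORDER BY cannot follow LIMIT; LIMIT is the final clause

Fix: Swap the clauses: ORDER BY first, then LIMIT

Corrected query:
SELECT * FROM movies ORDER BY rating DESC LIMIT 3

Result:
id | title         | genre     | rating | year
---+---------------+-----------+--------+-----
5  | Spirited Away | Animation | 8.8    | 2012
2  | Forrest Gump  | Drama     | 8.4    | 1995
1  | Superbad      | Comedy    | 8.1    | 1977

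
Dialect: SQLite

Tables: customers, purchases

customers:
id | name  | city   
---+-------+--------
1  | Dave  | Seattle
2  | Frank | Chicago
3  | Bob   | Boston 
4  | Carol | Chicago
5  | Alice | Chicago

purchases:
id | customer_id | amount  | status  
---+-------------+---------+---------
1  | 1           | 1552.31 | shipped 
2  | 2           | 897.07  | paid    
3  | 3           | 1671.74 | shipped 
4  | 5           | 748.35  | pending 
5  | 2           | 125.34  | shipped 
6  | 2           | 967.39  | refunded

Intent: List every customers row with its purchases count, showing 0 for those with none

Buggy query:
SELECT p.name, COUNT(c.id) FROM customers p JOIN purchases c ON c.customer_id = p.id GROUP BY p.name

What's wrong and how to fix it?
Bug: INNER JOIN drops customers rows that have no matching purchases rows

Fix: Switch to LEFT JOIN to retain unmatched parent rows

Corrected query:
SELECT p.name, COUNT(c.id) FROM customers p LEFT JOIN purchases c ON c.customer_id = p.id GROUP BY p.name

Result:
name  | COUNT(c.id)
------+------------
Alice | 1          
Bob   | 1          
Carol | 0          
Dave  | 1          
Frank | 3          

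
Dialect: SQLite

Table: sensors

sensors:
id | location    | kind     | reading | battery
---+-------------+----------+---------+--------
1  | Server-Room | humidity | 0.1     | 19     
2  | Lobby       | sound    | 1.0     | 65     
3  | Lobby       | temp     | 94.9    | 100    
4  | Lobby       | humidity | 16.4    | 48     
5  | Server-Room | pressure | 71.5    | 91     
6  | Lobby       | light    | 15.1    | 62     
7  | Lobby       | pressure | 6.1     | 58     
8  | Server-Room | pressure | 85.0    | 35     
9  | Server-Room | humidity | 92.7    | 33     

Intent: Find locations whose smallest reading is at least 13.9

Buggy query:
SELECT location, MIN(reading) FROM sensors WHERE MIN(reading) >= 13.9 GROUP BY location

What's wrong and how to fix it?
Bug: MIN() in WHERE is a misuse of aggregate

Fix: Replace WHERE with HAVING after the GROUP BY

Corrected query:
SELECT location, MIN(reading) FROM sensors GROUP BY location HAVING MIN(reading) >= 13.9

Result:
(no rows)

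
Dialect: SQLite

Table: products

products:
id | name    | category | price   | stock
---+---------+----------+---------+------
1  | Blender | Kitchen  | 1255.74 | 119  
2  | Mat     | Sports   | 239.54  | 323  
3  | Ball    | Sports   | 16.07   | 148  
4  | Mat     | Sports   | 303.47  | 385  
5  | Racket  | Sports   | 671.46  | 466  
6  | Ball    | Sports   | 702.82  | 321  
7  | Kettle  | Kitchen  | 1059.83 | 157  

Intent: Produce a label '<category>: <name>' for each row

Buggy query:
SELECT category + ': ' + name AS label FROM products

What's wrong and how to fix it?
Bug: SQLite uses || for string concatenation; + coerces text to numbers (yielding 0)

Fix: Use the || operator for string concatenation

Corrected query:
SELECT category || ': ' || name AS label FROM products

Result:
label           
----------------
Kitchen: Blender
Sports: Mat     
Sports: Ball    
Sports: Mat     
Sports: Racket  
Sports: Ball    
Kitchen: Kettle 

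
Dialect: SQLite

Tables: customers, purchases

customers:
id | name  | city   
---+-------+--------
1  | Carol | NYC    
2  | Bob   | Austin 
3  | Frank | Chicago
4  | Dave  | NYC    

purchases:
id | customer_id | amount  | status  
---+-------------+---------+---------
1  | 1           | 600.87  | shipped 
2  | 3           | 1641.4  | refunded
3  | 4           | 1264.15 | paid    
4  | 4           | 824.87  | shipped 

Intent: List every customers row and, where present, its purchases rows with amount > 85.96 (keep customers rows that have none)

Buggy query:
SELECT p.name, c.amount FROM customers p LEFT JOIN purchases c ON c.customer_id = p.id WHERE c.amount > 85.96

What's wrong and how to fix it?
Bug: Filtering c.amount in WHERE discards the NULL rows produced by LEFT JOIN, turning it into an inner join

Fix: Move the right-table condition into the ON clause so unmatched parents are kept

Corrected query:
SELECT p.name, c.amount FROM customers p LEFT JOIN purchases c ON c.customer_id = p.id AND c.amount > 85.96

Result:
name  | amount 
------+--------
Carol | 600.87 
Bob   | NULL   
Frank | 1641.4 
Dave  | 824.87 
Dave  | 1264.15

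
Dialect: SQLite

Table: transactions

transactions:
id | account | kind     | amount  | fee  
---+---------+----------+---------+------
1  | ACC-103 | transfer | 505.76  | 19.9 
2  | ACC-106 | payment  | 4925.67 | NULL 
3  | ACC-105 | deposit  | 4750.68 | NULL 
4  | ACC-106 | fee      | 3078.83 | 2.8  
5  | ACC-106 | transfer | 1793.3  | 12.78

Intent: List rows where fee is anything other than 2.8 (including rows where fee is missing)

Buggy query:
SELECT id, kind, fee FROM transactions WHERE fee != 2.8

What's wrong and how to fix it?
Bug: Inequality against NULL is unknown, not true; rows with NULL are dropped

Fix: Add an explicit OR fee IS NULL to include the missing-value rows

Corrected query:
SELECT id, kind, fee FROM transactions WHERE fee != 2.8 OR fee IS NULL

Result:
id | kind     | fee  
---+----------+------
1  | transfer | 19.9 
2  | payment  | NULL 
3  | deposit  | NULL 
5  | transfer | 12.78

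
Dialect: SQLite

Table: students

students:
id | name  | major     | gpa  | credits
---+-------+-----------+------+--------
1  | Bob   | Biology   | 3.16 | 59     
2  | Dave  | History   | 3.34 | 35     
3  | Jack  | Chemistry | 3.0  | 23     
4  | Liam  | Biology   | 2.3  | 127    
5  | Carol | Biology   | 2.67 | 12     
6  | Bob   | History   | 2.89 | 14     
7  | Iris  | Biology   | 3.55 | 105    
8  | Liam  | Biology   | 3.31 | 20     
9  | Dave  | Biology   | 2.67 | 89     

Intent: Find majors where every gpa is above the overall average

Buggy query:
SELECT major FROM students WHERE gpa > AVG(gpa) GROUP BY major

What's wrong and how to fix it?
Bug: WHERE evaluates per row before aggregation, so AVG() is unavailable

Fix: Compute the overall average in a scalar subquery and compare each group's MIN against it in HAVING

Corrected query:
SELECT major FROM students GROUP BY major HAVING MIN(gpa) > (SELECT AVG(gpa) FROM students)

Result:
major    
---------
Chemistry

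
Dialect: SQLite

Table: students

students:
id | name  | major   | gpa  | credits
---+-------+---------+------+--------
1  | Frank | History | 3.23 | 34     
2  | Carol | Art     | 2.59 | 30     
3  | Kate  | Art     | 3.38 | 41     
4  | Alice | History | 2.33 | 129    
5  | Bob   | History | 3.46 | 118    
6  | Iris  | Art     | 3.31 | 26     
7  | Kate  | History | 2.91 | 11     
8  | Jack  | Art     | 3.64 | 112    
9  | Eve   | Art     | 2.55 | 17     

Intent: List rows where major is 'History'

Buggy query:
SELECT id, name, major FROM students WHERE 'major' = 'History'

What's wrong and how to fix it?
Bug: Single quotes denote string literals in SQL; the column name is being compared as a constant string

Fix: Reference the column as major without single quotes

Corrected query:
SELECT id, name, major FROM students WHERE major = 'History'

Result:
id | name  | major  
---+-------+--------
1  | Frank | History
4  | Alice | History
5  | Bob   | History
7  | Kate  | History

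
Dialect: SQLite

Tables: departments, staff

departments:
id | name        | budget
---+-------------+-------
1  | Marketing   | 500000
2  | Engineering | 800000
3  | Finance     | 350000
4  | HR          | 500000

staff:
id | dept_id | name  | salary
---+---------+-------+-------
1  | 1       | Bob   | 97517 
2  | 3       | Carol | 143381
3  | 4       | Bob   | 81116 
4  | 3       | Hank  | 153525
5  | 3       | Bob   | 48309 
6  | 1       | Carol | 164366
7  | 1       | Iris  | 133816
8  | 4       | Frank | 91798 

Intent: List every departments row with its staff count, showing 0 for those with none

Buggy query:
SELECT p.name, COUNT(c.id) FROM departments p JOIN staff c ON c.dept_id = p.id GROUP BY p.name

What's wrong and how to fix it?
Bug: INNER JOIN drops departments rows that have no matching staff rows

Fix: Switch to LEFT JOIN to retain unmatched parent rows

Corrected query:
SELECT p.name, COUNT(c.id) FROM departments p LEFT JOIN staff c ON c.dept_id = p.id GROUP BY p.name

Result:
name        | COUNT(c.id)
------------+------------
Engineering | 0          
Finance     | 3          
HR          | 2          
Marketing   | 3          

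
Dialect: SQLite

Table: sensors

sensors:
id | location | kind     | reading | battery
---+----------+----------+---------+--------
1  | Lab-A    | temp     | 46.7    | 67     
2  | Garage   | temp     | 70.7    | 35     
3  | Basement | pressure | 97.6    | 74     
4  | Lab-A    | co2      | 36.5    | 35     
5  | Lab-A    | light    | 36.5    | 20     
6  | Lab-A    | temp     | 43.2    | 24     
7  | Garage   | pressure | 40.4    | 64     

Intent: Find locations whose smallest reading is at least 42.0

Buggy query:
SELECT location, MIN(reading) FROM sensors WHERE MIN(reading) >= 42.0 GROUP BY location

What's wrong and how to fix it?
Bug: Aggregates like MIN are computed per group after WHERE runs

Fix: Use HAVING for the per-group MIN condition

Corrected query:
SELECT location, MIN(reading) FROM sensors GROUP BY location HAVING MIN(reading) >= 42.0

Result:
location | MIN(reading)
---------+-------------
Basement | 97.6        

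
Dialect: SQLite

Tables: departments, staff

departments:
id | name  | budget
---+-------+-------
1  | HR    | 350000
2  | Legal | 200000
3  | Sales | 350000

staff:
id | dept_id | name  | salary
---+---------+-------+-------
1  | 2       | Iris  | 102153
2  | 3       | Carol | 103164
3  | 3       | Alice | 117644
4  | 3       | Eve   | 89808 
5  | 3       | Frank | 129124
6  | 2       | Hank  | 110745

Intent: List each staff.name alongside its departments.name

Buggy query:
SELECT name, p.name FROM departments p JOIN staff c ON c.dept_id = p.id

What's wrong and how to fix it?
Bug: 'name' exists in both joined tables, so the database can't tell which one is meant

Fix: Prefix ambiguous columns with the table alias

Corrected query:
SELECT c.name, p.name FROM departments p JOIN staff c ON c.dept_id = p.id

Result:
name  | name 
------+------
Iris  | Legal
Carol | Sales
Alice | Sales
Eve   | Sales
Frank | Sales
Hank  | Legal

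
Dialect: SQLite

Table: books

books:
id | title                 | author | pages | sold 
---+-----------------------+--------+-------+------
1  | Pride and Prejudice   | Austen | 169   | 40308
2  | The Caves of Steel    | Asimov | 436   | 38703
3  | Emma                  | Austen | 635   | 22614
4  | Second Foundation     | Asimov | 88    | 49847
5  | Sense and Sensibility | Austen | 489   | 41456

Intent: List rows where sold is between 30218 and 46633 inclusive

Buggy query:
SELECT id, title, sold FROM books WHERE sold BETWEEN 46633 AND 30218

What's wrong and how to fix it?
Bug: BETWEEN expects the lower bound first; with 46633 AND 30218 the range is empty

Fix: Write BETWEEN 30218 AND 46633

Corrected query:
SELECT id, title, sold FROM books WHERE sold BETWEEN 30218 AND 46633

Result:
id | title                 | sold 
---+-----------------------+------
1  | Pride and Prejudice   | 40308
2  | The Caves of Steel    | 38703
5  | Sense and Sensibility | 41456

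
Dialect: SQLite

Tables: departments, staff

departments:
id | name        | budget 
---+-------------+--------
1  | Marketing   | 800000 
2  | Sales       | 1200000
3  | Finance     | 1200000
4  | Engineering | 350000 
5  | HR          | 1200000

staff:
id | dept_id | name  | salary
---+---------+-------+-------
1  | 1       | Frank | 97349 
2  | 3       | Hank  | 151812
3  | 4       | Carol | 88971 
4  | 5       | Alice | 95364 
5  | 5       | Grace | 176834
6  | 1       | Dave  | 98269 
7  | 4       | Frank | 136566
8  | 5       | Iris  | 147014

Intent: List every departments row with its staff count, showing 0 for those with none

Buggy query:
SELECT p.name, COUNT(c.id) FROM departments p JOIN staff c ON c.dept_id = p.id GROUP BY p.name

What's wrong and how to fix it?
Bug: INNER JOIN drops departments rows that have no matching staff rows

Fix: Switch to LEFT JOIN to retain unmatched parent rows

Corrected query:
SELECT p.name, COUNT(c.id) FROM departments p LEFT JOIN staff c ON c.dept_id = p.id GROUP BY p.name

Result:
name        | COUNT(c.id)
------------+------------
Engineering | 2          
Finance     | 1          
HR          | 3          
Marketing   | 2          
Sales       | 0          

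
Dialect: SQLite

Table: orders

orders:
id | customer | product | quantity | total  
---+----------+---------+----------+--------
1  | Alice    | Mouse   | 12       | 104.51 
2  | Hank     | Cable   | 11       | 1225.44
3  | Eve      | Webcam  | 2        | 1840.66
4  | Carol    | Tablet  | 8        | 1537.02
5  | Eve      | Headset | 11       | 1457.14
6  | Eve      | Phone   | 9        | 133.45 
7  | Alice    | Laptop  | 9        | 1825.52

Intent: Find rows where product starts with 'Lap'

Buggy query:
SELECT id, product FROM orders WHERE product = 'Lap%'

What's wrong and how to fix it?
Bug: Wildcards only work with LIKE; '=' treats '%' as a literal character

Fix: Use LIKE for wildcard pattern matching

Corrected query:
SELECT id, product FROM orders WHERE product LIKE 'Lap%'

Result:
id | product
---+--------
7  | Laptop 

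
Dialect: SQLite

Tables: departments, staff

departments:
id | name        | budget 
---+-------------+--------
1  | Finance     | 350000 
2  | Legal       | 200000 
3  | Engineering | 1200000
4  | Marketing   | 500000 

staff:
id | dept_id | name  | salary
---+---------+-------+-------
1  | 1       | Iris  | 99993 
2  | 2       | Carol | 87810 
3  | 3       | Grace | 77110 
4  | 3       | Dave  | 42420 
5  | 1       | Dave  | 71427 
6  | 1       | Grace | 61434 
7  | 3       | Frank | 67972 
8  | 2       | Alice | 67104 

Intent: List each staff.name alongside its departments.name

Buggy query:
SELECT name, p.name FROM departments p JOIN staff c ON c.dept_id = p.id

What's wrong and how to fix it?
Bug: 'name' exists in both joined tables, so the database can't tell which one is meant

Fix: Qualify the column with its table alias (c.name)

Corrected query:
SELECT c.name, p.name FROM departments p JOIN staff c ON c.dept_id = p.id

Result:
name  | name       
------+------------
Iris  | Finance    
Carol | Legal      
Grace | Engineering
Dave  | Engineering
Dave  | Finance    
Grace | Finance    
Frank | Engineering
Alice | Legal      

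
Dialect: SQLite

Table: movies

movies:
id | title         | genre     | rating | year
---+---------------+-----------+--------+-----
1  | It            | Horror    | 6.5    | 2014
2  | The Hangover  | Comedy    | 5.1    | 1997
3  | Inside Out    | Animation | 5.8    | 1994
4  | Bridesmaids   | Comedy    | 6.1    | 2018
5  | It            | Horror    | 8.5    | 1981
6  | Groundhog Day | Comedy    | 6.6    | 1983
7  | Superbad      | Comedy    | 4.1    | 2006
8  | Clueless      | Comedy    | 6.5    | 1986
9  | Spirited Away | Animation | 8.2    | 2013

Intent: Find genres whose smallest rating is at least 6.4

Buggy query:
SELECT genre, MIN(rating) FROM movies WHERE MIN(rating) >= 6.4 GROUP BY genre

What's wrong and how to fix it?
Bug: Aggregates like MIN are computed per group after WHERE runs

Fix: Use HAVING for the per-group MIN condition

Corrected query:
SELECT genre, MIN(rating) FROM movies GROUP BY genre HAVING MIN(rating) >= 6.4

Result:
genre  | MIN(rating)
-------+------------
Horror | 6.5        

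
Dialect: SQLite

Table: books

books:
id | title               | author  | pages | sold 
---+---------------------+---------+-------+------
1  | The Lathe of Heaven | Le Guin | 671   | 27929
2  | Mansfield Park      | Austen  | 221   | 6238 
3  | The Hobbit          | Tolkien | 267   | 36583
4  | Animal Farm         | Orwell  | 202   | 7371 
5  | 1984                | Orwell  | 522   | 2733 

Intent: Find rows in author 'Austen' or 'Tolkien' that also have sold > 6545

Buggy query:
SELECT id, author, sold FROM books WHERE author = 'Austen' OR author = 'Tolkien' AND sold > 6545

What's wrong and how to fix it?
Bug: Without parentheses, AND is evaluated before OR, so the sold filter only applies to the 'Tolkien' branch

Fix: Add parentheses around the OR so the AND applies to both alternatives

Corrected query:
SELECT id, author, sold FROM books WHERE (author = 'Austen' OR author = 'Tolkien') AND sold > 6545

Result:
id | author  | sold 
---+---------+------
3  | Tolkien | 36583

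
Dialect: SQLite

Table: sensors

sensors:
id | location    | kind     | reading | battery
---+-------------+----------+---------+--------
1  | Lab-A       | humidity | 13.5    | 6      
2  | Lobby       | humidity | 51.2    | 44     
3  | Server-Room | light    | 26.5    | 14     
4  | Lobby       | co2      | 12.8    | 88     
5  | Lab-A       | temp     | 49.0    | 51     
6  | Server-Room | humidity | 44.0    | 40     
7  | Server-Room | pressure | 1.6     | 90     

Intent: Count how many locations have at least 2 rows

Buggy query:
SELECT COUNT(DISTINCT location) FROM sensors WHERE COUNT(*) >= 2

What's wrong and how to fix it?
Bug: COUNT(*) cannot appear in WHERE; the per-group count doesn't exist yet

Fix: Use a subquery that GROUPs and filters with HAVING, then count its rows

Corrected query:
SELECT COUNT(*) FROM (SELECT location FROM sensors GROUP BY location HAVING COUNT(*) >= 2)

Result:
COUNT(*)
--------
3       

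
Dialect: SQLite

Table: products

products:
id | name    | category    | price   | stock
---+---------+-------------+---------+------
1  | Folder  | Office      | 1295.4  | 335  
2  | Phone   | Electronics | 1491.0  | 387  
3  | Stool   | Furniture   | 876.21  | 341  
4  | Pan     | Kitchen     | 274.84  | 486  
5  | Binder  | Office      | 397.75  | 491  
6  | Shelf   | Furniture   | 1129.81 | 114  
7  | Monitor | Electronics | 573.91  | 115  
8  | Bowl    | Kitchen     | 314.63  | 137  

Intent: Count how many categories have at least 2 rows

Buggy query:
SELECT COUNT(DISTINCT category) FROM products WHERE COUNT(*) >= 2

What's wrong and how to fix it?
Bug: WHERE filters individual rows, not groups, so a group-level COUNT is invalid there

Fix: Use a subquery that GROUPs and filters with HAVING, then count its rows

Corrected query:
SELECT COUNT(*) FROM (SELECT category FROM products GROUP BY category HAVING COUNT(*) >= 2)

Result:
COUNT(*)
--------
4       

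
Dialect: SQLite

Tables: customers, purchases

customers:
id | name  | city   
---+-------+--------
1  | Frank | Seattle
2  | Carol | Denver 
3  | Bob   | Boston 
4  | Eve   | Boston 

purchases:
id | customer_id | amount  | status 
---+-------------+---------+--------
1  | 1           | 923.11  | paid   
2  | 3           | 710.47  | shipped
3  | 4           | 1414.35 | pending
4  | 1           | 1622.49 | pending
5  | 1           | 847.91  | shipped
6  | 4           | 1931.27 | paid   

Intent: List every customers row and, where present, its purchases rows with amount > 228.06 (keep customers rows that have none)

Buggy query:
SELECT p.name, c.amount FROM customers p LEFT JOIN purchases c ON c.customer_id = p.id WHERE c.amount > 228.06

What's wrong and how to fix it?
Bug: Filtering c.amount in WHERE discards the NULL rows produced by LEFT JOIN, turning it into an inner join

Fix: Put 'c.amount > 228.06' in the JOIN's ON clause instead of WHERE

Corrected query:
SELECT p.name, c.amount FROM customers p LEFT JOIN purchases c ON c.customer_id = p.id AND c.amount > 228.06

Result:
name  | amount 
------+--------
Frank | 847.91 
Frank | 923.11 
Frank | 1622.49
Carol | NULL   
Bob   | 710.47 
Eve   | 1414.35
Eve   | 1931.27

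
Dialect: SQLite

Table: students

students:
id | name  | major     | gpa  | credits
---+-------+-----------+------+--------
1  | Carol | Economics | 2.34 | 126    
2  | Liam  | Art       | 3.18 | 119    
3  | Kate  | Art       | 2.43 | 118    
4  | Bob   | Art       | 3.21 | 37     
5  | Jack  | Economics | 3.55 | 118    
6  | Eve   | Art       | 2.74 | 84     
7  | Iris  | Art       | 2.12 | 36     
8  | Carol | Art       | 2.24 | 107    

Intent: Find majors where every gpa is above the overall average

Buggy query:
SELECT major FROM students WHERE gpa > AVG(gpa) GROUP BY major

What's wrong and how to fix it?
Bug: WHERE evaluates per row before aggregation, so AVG() is unavailable

Fix: Use a subquery for AVG and a HAVING MIN(...) filter so the condition holds for every row in the group

Corrected query:
SELECT major FROM students GROUP BY major HAVING MIN(gpa) > (SELECT AVG(gpa) FROM students)

Result:
(no rows)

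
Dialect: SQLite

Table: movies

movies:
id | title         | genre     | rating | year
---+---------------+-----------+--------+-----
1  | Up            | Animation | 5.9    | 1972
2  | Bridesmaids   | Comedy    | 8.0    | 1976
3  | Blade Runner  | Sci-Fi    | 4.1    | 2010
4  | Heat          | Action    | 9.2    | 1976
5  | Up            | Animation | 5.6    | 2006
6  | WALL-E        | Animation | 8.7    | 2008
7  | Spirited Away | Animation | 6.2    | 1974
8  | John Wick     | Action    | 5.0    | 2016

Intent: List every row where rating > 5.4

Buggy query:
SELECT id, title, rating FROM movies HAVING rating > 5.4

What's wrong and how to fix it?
Bug: HAVING filters the output of aggregation, but this query has no GROUP BY and no aggregate functions, so SQLite rejects it (HAVING clause on a non-aggregate query); the condition here is per row

Fix: Use WHERE for row-level filtering

Corrected query:
SELECT id, title, rating FROM movies WHERE rating > 5.4

Result:
id | title         | rating
---+---------------+-------
1  | Up            | 5.9   
2  | Bridesmaids   | 8     
4  | Heat          | 9.2   
5  | Up            | 5.6   
6  | WALL-E        | 8.7   
7  | Spirited Away | 6.2   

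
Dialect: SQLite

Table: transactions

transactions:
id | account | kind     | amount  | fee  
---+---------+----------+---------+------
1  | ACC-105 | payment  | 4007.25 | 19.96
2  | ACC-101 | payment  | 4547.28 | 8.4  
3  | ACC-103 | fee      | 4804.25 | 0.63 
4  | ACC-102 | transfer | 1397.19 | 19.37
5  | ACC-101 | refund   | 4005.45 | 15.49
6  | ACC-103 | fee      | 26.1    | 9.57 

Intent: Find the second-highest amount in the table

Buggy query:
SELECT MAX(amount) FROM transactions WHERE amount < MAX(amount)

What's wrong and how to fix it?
Bug: MAX(amount) on the right of the comparison is an aggregate-in-WHERE error

Fix: Put the inner MAX in a scalar subquery

Corrected query:
SELECT MAX(amount) FROM transactions WHERE amount < (SELECT MAX(amount) FROM transactions)

Result:
MAX(amount)
-----------
4547.28    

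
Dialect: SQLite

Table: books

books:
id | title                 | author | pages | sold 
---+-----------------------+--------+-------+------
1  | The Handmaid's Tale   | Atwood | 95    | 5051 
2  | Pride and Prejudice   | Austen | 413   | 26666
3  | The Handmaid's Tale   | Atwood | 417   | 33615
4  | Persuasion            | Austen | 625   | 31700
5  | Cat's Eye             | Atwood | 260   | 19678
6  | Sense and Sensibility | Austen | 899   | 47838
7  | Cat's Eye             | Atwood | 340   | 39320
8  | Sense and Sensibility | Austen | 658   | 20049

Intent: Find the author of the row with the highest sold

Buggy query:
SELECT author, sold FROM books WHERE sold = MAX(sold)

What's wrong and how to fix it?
Bug: MAX(sold) is an aggregate and cannot be used directly in WHERE

Fix: Wrap MAX in a scalar subquery so WHERE compares against a single value

Corrected query:
SELECT author, sold FROM books WHERE sold = (SELECT MAX(sold) FROM books)

Result:
author | sold 
-------+------
Austen | 47838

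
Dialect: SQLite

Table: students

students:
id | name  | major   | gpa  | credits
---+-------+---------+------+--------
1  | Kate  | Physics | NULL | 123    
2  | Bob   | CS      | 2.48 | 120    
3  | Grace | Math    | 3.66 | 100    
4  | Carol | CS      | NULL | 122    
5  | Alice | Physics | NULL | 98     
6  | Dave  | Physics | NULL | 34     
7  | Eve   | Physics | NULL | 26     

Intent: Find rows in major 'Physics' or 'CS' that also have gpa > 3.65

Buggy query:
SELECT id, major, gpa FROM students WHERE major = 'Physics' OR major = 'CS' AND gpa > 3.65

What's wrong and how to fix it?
Bug: AND binds tighter than OR, so this parses as major = 'Physics' OR (major = 'CS' AND gpa > 3.65)

Fix: Group the OR with parentheses (or use IN), then AND the threshold

Corrected query:
SELECT id, major, gpa FROM students WHERE (major = 'Physics' OR major = 'CS') AND gpa > 3.65

Result:
(no rows)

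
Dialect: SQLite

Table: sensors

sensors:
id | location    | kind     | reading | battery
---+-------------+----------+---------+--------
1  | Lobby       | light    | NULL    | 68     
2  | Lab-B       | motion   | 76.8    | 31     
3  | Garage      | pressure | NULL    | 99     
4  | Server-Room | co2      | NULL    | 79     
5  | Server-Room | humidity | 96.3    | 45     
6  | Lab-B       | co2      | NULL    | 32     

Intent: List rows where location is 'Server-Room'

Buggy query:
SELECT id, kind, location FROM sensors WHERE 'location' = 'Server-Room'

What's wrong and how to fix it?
Bug: Single quotes denote string literals in SQL; the column name is being compared as a constant string

Fix: Reference the column as location without single quotes

Corrected query:
SELECT id, kind, location FROM sensors WHERE location = 'Server-Room'

Result:
id | kind     | location   
---+----------+------------
4  | co2      | Server-Room
5  | humidity | Server-Room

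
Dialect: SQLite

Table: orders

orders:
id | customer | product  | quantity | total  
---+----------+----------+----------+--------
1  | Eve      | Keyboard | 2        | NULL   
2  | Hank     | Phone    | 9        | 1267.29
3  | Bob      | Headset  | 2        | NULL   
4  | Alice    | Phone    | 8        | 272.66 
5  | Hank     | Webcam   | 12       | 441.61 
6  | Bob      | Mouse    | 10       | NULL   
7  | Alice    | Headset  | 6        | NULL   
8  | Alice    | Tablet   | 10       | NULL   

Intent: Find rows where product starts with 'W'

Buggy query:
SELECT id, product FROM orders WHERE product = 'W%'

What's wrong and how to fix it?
Bug: Wildcards only work with LIKE; '=' treats '%' as a literal character

Fix: Replace '=' with LIKE so 'W%' is treated as a pattern

Corrected query:
SELECT id, product FROM orders WHERE product LIKE 'W%'

Result:
id | product
---+--------
5  | Webcam 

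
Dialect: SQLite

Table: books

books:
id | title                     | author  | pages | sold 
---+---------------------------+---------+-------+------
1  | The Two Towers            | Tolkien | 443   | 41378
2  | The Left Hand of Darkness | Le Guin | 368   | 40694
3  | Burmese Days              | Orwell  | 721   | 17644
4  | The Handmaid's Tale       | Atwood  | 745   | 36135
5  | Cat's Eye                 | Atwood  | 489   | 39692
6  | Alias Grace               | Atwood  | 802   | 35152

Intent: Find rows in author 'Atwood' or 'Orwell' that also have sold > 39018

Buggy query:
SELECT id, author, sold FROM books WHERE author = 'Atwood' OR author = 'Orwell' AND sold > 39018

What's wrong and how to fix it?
Bug: AND binds tighter than OR, so this parses as author = 'Atwood' OR (author = 'Orwell' AND sold > 39018)

Fix: Add parentheses around the OR so the AND applies to both alternatives

Corrected query:
SELECT id, author, sold FROM books WHERE (author = 'Atwood' OR author = 'Orwell') AND sold > 39018

Result:
id | author | sold 
---+--------+------
5  | Atwood | 39692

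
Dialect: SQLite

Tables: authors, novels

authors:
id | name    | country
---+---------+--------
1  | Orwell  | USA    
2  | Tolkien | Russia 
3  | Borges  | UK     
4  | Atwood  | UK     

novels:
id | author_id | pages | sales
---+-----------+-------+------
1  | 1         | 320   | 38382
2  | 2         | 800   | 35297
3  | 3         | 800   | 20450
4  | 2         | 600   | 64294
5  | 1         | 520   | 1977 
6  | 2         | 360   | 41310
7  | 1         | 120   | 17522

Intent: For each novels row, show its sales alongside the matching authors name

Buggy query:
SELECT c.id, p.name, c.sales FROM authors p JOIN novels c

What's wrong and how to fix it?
Bug: Missing join condition: each novels row is matched to all authors rows instead of just its own

Fix: Add ON c.author_id = p.id to the JOIN

Corrected query:
SELECT c.id, p.name, c.sales FROM authors p JOIN novels c ON c.author_id = p.id

Result:
id | name    | sales
---+---------+------
1  | Orwell  | 38382
2  | Tolkien | 35297
3  | Borges  | 20450
4  | Tolkien | 64294
5  | Orwell  | 1977 
6  | Tolkien | 41310
7  | Orwell  | 17522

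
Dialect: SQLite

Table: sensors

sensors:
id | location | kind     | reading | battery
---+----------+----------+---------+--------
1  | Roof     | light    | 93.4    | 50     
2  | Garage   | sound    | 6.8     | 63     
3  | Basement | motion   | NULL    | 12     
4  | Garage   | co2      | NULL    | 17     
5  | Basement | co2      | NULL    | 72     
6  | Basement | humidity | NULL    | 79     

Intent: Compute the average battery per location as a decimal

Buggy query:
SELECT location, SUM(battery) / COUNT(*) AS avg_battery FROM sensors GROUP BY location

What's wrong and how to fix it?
Bug: SUM(battery) and COUNT(*) are both integers; the division truncates the fractional part

Fix: Multiply by 1.0 (or CAST to REAL) to force floating-point division

Corrected query:
SELECT location, SUM(battery) * 1.0 / COUNT(*) AS avg_battery FROM sensors GROUP BY location

Result:
location | avg_battery
---------+------------
Basement | 54.333333  
Garage   | 40         
Roof     | 50         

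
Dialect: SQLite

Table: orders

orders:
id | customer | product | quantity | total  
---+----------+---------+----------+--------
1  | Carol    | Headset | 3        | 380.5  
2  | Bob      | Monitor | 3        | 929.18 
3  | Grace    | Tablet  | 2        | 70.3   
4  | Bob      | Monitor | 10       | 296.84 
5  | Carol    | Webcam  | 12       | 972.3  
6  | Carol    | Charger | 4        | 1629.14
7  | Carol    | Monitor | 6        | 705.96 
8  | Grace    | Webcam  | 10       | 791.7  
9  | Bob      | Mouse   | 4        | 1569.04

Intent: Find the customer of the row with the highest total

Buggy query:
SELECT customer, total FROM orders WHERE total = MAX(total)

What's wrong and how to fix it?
Bug: WHERE is evaluated per row; an aggregate over the whole table isn't defined there

Fix: Wrap MAX in a scalar subquery so WHERE compares against a single value

Corrected query:
SELECT customer, total FROM orders WHERE total = (SELECT MAX(total) FROM orders)

Result:
customer | total  
---------+--------
Carol    | 1629.14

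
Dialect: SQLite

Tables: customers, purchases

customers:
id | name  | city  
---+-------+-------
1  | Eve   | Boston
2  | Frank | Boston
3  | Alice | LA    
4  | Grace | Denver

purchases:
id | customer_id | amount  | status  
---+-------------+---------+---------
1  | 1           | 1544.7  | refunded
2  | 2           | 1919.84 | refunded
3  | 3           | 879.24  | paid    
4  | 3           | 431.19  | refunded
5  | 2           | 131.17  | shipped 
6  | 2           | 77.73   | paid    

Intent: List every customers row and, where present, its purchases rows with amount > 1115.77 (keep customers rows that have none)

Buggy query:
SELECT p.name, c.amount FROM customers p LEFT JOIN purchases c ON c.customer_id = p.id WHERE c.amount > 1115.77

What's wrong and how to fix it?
Bug: A WHERE condition on the right-hand table after LEFT JOIN drops unmatched parents

Fix: Move the right-table condition into the ON clause so unmatched parents are kept

Corrected query:
SELECT p.name, c.amount FROM customers p LEFT JOIN purchases c ON c.customer_id = p.id AND c.amount > 1115.77

Result:
name  | amount 
------+--------
Eve   | 1544.7 
Frank | 1919.84
Alice | NULL   
Grace | NULL   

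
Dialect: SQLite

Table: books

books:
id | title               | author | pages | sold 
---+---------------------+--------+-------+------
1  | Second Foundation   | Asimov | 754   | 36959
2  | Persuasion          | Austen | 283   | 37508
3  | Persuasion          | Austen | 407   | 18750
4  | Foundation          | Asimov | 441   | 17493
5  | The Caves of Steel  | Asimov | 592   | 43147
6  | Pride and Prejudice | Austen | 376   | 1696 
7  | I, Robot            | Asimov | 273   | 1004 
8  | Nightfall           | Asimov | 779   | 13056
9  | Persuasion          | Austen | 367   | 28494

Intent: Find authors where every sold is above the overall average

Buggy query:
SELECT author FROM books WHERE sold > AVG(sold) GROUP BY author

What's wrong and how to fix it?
Bug: AVG() is an aggregate; it can't sit directly in WHERE

Fix: Use a subquery for AVG and a HAVING MIN(...) filter so the condition holds for every row in the group

Corrected query:
SELECT author FROM books GROUP BY author HAVING MIN(sold) > (SELECT AVG(sold) FROM books)

Result:
(no rows)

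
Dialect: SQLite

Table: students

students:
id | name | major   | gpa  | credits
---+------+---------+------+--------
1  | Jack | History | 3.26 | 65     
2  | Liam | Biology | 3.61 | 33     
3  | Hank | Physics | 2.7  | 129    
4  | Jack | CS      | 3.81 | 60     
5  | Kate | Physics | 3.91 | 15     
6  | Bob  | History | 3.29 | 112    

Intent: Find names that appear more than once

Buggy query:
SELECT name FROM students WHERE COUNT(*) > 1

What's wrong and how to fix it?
Bug: WHERE can't reference COUNT(*); aggregates are computed after WHERE

Fix: GROUP BY name, then filter groups with HAVING COUNT(*) > 1

Corrected query:
SELECT name FROM students GROUP BY name HAVING COUNT(*) > 1

Result:
name
----
Jack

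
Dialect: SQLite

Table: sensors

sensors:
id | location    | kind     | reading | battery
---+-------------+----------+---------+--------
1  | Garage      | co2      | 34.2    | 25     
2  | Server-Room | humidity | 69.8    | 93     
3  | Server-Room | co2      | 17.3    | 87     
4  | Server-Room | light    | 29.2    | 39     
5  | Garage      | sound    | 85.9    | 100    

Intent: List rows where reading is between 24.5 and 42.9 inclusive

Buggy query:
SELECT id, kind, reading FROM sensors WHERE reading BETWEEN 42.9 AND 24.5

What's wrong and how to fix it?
Bug: The bounds are reversed; BETWEEN a AND b requires a <= b to match anything

Fix: Write BETWEEN 24.5 AND 42.9

Corrected query:
SELECT id, kind, reading FROM sensors WHERE reading BETWEEN 24.5 AND 42.9

Result:
id | kind  | reading
---+-------+--------
1  | co2   | 34.2   
4  | light | 29.2   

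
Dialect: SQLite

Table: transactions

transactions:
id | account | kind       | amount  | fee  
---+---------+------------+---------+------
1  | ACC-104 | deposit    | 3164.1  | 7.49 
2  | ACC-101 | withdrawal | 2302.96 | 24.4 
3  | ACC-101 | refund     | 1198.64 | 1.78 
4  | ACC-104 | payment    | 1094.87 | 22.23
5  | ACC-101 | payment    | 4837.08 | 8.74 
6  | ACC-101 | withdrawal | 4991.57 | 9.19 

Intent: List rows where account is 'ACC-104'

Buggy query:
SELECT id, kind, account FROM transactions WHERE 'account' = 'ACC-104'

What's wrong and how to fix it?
Bug: 'account' in single quotes is a string literal, not the column; the comparison is literal-vs-literal and never true

Fix: Reference the column as account without single quotes

Corrected query:
SELECT id, kind, account FROM transactions WHERE account = 'ACC-104'

Result:
id | kind    | account
---+---------+--------
1  | deposit | ACC-104
4  | payment | ACC-104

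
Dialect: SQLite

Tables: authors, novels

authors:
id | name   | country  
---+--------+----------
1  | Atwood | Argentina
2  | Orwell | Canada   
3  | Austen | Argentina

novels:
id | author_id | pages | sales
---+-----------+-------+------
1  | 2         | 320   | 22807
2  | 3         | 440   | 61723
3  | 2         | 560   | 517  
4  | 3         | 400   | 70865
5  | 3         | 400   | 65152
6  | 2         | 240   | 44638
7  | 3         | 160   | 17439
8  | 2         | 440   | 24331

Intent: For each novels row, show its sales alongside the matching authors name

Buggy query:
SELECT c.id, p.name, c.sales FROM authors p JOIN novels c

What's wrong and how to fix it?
Bug: Missing join condition: each novels row is matched to all authors rows instead of just its own

Fix: Add ON c.author_id = p.id to the JOIN

Corrected query:
SELECT c.id, p.name, c.sales FROM authors p JOIN novels c ON c.author_id = p.id

Result:
id | name   | sales
---+--------+------
1  | Orwell | 22807
2  | Austen | 61723
3  | Orwell | 517  
4  | Austen | 70865
5  | Austen | 65152
6  | Orwell | 44638
7  | Austen | 17439
8  | Orwell | 24331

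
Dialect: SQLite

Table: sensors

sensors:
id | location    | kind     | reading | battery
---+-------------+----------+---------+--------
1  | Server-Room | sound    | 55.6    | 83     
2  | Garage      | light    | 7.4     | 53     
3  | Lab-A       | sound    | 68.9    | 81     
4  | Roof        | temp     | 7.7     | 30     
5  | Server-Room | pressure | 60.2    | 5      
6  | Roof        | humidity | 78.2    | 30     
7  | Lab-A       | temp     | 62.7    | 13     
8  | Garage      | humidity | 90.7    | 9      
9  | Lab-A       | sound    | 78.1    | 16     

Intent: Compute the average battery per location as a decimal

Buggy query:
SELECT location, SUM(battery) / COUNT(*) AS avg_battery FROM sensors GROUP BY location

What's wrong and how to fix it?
Bug: SUM(battery) and COUNT(*) are both integers; the division truncates the fractional part

Fix: Multiply by 1.0 (or CAST to REAL) to force floating-point division

Corrected query:
SELECT location, SUM(battery) * 1.0 / COUNT(*) AS avg_battery FROM sensors GROUP BY location

Result:
location    | avg_battery
------------+------------
Garage      | 31         
Lab-A       | 36.666667  
Roof        | 30         
Server-Room | 44         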